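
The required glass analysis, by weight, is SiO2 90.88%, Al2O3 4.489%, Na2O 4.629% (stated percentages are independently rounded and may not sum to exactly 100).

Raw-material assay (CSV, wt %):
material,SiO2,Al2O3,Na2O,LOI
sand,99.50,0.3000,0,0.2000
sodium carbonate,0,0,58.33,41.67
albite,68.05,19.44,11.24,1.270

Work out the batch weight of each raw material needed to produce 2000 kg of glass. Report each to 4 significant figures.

Values along the way are displayed, rounded to 4 significant digits, on the page — the working math holds exact precision end to end; a single rounding finalizes each reported result — all derived quantities (totals, three oxide percentages, the yield, net glass mass, LOI) are re-derived using the weight values on 2000 kg of glass at full precision, as written in problem or answer.
Target oxide masses per 2000 kg glass:
  SiO2: 90.88% × 2000 = 1818 kg
  Al2O3: 4.489% × 2000 = 89.78 kg
  Na2O: 4.629% × 2000 = 92.58 kg
Mass-balance tally per oxide given the weights on record, under the basis named above (oxide sums agree with the targets once rounding is allowed for):
  SiO2: 1527·0.9950 + 438.3·0.6805 = 1818 kg (target 1818 kg)
  Al2O3: 1527·0.003000 + 438.3·0.1944 = 89.79 kg (target 89.78 kg)
  Na2O: 74.27·0.5833 + 438.3·0.1124 = 92.59 kg (target 92.58 kg)
Glass-mass closure: total batch − LOI = 2000 kg (the targets, summed, come to 2000 kg; the stated basis being 2000 kg — rounding explains the deltas).
Batch grand total — Σ batch = 2040 kg; the LOI term Σ batch·LOI equals 39.57 kg; as yield: glass ÷ batch → 98.06%.

Batch per 2000 kg glass:
  sand: 1527 kg
  sodium carbonate: 74.27 kg
  albite: 438.3 kg
Total batch = 2040 kg; LOI loss = 39.57 kg; yield = 98.06%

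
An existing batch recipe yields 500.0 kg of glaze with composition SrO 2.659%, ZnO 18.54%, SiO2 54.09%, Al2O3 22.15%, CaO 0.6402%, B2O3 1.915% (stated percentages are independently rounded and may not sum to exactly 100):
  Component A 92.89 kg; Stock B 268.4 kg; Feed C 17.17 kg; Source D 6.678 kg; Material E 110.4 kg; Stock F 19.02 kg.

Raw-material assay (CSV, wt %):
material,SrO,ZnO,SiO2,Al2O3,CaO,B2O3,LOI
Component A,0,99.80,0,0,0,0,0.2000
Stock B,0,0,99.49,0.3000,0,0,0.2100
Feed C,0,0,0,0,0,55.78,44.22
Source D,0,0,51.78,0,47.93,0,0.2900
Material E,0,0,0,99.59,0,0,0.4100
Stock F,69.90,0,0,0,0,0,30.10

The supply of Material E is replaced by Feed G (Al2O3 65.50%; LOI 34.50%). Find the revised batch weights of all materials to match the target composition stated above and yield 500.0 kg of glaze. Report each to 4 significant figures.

Revised batch per 500.0 kg glaze:
  Component A: 92.89 kg
  Stock B: 268.4 kg
  Feed C: 17.17 kg
  Source D: 6.678 kg
  Feed G: 167.9 kg
  Stock F: 19.02 kg
Total batch = 572.1 kg; LOI loss = 72.01 kg

Mid-chain values are shown (rounded to 4 significant digits) between the steps; the working math carries full precision through the solve; every reported figure is rounded exactly once; derived quantities are re-derived starting from the weights on 500.0 kg of glass in exact precision (the six compositions, totals, LOI, yield, net glass mass) as given in problem or answer.
Oxide mass targets, per 500.0 kg glaze:
  SrO: 2.659% × 500.0 = 13.30 kg
  ZnO: 18.54% × 500.0 = 92.70 kg
  SiO2: 54.09% × 500.0 = 270.4 kg
  Al2O3: 22.15% × 500.0 = 110.8 kg
  CaO: 0.6402% × 500.0 = 3.201 kg
  B2O3: 1.915% × 500.0 = 9.575 kg
A balance pass over the oxides, using the reported weights, against the basis in use (sums match the target masses up to rounding of the answer):
  SrO: 19.02·0.6990 = 13.29 kg (target 13.30 kg)
  ZnO: 92.89·0.9980 = 92.70 kg (target 92.70 kg)
  SiO2: 268.4·0.9949 + 6.678·0.5178 = 270.5 kg (target 270.4 kg)
  Al2O3: 268.4·0.003000 + 167.9·0.6550 = 110.8 kg (target 110.8 kg)
  CaO: 6.678·0.4793 = 3.201 kg (target 3.201 kg)
  B2O3: 17.17·0.5578 = 9.577 kg (target 9.575 kg)
Glass-mass bookkeeping: whole batch net of LOI = 500.0 kg (the targets, summed, come to 500.0 kg; the stated basis being 500.0 kg — any gap is answer rounding).
Adding the batch up: Σ batch = 572.1 kg; LOI loss = Σ batch·LOI = 72.01 kg; the yield ratio, glass ÷ batch: 87.41%.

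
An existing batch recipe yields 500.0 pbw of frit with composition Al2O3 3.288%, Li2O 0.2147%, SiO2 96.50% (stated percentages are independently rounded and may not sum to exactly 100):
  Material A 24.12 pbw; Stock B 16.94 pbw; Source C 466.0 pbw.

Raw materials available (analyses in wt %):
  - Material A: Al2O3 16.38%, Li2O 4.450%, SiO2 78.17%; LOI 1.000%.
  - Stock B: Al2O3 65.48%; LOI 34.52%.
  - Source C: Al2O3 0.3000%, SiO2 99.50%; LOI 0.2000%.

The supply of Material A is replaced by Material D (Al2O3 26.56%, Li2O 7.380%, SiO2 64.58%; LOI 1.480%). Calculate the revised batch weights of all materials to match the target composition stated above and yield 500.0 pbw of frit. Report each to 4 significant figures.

Every computation keeps full precision at each step — the intermediate values appear rounded to four significant digits within the worked lines. Each reported figure receives exactly one rounding. All derived quantities are carried in full precision (yield, ignition loss, three oxide percentages, the totals, glass mass) from the batch weights on 500.0 pbw of glass as given in the question or the answer.
Per-oxide target masses for 500.0 pbw frit:
  Al2O3: 3.288% × 500.0 = 16.44 pbw
  Li2O: 0.2147% × 500.0 = 1.074 pbw
  SiO2: 96.50% × 500.0 = 482.5 pbw
Per-oxide balance check applying the batch weights above, per the basis as stated (oxide sums agree with the targets inside rounding margins):
  Al2O3: 14.55·0.2656 + 17.03·0.6548 + 475.5·0.003000 = 16.44 pbw (target 16.44 pbw)
  Li2O: 14.55·0.07380 = 1.074 pbw (target 1.074 pbw)
  SiO2: 14.55·0.6458 + 475.5·0.9950 = 482.5 pbw (target 482.5 pbw)
Auditing the glass mass value: batch Σ − ignition loss = 500.0 pbw (per-oxide target masses sum to 500.0 pbw; stated basis 500.0 pbw — deltas are rounding alone).
Whole-batch sum: Σ batch = 507.1 pbw; Σ batch·LOI gives LOI loss = 7.045 pbw; the yield ratio, glass ÷ batch: 98.61%.

Revised batch per 500.0 pbw frit:
  Material D: 14.55 pbw
  Stock B: 17.03 pbw
  Source C: 475.5 pbw
Total batch = 507.1 pbw; LOI loss = 7.045 pbw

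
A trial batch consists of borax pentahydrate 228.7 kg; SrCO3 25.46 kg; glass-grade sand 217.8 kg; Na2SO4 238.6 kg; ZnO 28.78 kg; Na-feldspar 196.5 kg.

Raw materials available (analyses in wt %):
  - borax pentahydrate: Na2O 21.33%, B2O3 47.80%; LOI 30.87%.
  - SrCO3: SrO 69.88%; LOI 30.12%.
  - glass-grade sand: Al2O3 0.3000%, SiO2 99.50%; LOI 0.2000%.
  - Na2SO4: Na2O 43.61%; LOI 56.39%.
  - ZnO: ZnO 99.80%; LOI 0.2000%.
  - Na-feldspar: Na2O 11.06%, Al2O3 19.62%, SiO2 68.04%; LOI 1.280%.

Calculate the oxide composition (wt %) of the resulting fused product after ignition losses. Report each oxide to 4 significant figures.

Glass mass = 720.0 kg (batch 935.8 − LOI 215.8).
Composition: Na2O 24.24%, Al2O3 5.445%, ZnO 3.989%, B2O3 15.18%, SiO2 48.67%, SrO 2.471%

Exact precision is held through every step. Values along the way are displayed (rounded to 4 significant digits) when written out; exactly one rounding goes into every reported number; all derived quantities (yield, net glass mass, the totals, the six compositions, LOI) are rebuilt in full float precision using the weight values at 720.0 kg of glass as written in the problem or answer text.
Oxide masses out of the charge:
  Na2O: 228.7·0.2133 + 238.6·0.4361 + 196.5·0.1106 = 174.6 kg
  Al2O3: 217.8·0.003000 + 196.5·0.1962 = 39.21 kg
  ZnO: 28.78·0.9980 = 28.72 kg
  B2O3: 228.7·0.4780 = 109.3 kg
  SiO2: 217.8·0.9950 + 196.5·0.6804 = 350.4 kg
  SrO: 25.46·0.6988 = 17.79 kg
LOI: 228.7·0.3087 + 25.46·0.3012 + 217.8·0.002000 + 238.6·0.5639 + 28.78·0.002000 + 196.5·0.01280 = 215.8 kg
Resulting glass, batch − LOI: 935.8 − 215.8 = 720.0 kg (equal to the oxide-mass sum)
wt % = 100 × oxide mass / glass mass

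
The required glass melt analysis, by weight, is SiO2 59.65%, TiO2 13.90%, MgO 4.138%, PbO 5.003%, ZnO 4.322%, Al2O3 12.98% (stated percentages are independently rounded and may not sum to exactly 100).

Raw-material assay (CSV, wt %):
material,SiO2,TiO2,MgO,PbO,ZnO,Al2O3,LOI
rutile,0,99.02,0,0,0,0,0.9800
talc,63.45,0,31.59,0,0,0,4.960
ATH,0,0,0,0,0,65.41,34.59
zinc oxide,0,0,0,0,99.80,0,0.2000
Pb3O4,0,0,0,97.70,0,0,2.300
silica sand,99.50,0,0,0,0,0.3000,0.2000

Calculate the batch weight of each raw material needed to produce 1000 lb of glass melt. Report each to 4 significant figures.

In-progress results are printed (rounded to four significant figures) on the page; full precision is carried all the way through. A single rounding finalizes each reported number — the derived quantities, which include net glass mass, totals, the yield, the six compositions, LOI, are computed at full precision, as written in the problem or answer text, from the weighed amounts on 1000 lb of glass.
The oxide mass targets at 1000 lb glass melt:
  SiO2: 59.65% × 1000 = 596.5 lb
  TiO2: 13.90% × 1000 = 139.0 lb
  MgO: 4.138% × 1000 = 41.38 lb
  PbO: 5.003% × 1000 = 50.03 lb
  ZnO: 4.322% × 1000 = 43.22 lb
  Al2O3: 12.98% × 1000 = 129.8 lb
Sums-versus-targets review working from each reported weight, under the basis named above (oxide sums agree with the targets once rounding is allowed for):
  SiO2: 131.0·0.6345 + 516.0·0.9950 = 596.5 lb (target 596.5 lb)
  TiO2: 140.4·0.9902 = 139.0 lb (target 139.0 lb)
  MgO: 131.0·0.3159 = 41.38 lb (target 41.38 lb)
  PbO: 51.21·0.9770 = 50.03 lb (target 50.03 lb)
  ZnO: 43.31·0.9980 = 43.22 lb (target 43.22 lb)
  Al2O3: 196.1·0.6541 + 516.0·0.003000 = 129.8 lb (target 129.8 lb)
Glass-mass sanity pass: whole batch net of LOI = 1000 lb (per-oxide target masses sum to 999.9 lb; with the basis standing at 1000 lb — gaps are rounding artifacts).
Adding the batch up: Σ batch = 1078 lb; ignition loss, Σ(batch × LOI) = 78.00 lb; yield: glass divided by total = 92.76%.

Batch per 1000 lb glass melt:
  rutile: 140.4 lb
  talc: 131.0 lb
  ATH: 196.1 lb
  zinc oxide: 43.31 lb
  Pb3O4: 51.21 lb
  silica sand: 516.0 lb
Total batch = 1078 lb; LOI loss = 78.00 lb; yield = 92.76%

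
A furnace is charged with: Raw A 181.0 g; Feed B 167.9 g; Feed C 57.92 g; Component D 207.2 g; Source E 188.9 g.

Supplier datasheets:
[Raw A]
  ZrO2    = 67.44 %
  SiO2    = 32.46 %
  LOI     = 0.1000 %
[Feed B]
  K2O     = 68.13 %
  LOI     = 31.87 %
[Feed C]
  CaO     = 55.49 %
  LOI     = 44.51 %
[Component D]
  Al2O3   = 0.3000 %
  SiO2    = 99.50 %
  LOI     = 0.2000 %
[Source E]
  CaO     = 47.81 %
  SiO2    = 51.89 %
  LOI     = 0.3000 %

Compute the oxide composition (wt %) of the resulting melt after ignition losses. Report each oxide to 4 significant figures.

All arithmetic carries exact precision in every operation — values along the way appear rounded to 4 significant figures between the steps; exactly one rounding lands on every reported figure; derived quantities (net glass mass, the yield, five oxide percentages, LOI, the totals) are rebuilt from the weighed amounts on 722.5 g of glass at exact precision, as set out in the question or the answer.
Delivered oxide masses:
  K2O: 167.9·0.6813 = 114.4 g
  CaO: 57.92·0.5549 + 188.9·0.4781 = 122.5 g
  Al2O3: 207.2·0.003000 = 0.6216 g
  ZrO2: 181.0·0.6744 = 122.1 g
  SiO2: 181.0·0.3246 + 207.2·0.9950 + 188.9·0.5189 = 362.9 g
LOI: 181.0·0.001000 + 167.9·0.3187 + 57.92·0.4451 + 207.2·0.002000 + 188.9·0.003000 = 80.45 g
Net of LOI, the glass mass = 802.9 − 80.45 = 722.5 g (equal to the oxide-mass sum)
percent share: oxide ÷ glass, ×100

Glass mass = 722.5 g (batch 802.9 − LOI 80.45).
Composition: K2O 15.83%, CaO 16.95%, Al2O3 0.08604%, ZrO2 16.90%, SiO2 50.24%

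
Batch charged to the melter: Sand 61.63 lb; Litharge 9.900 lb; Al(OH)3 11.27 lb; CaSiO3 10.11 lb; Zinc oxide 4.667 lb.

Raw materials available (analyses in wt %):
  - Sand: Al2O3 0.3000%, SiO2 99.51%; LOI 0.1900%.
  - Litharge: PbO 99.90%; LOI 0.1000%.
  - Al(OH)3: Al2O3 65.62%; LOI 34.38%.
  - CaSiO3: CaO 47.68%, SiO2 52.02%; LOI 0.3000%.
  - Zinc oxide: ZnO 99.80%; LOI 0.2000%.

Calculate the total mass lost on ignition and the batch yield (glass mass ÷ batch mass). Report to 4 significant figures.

LOI loss = 4.041 lb; glass = 93.54 lb; yield = 95.86%

Working values are printed, rounded to four significant digits, between the steps — every computation maintains full precision at each step; a single rounding yields every reported number — the derived quantities (the yield, ignition loss, glass mass, totals, five oxide percentages) are rebuilt in full precision using the weight values for 93.54 lb of glass, exactly as shown in the question or the answer.
Per-material ignition loss:
  Sand: 61.63 × 0.001900 = 0.1171 lb
  Litharge: 9.900 × 0.001000 = 0.009900 lb
  Al(OH)3: 11.27 × 0.3438 = 3.875 lb
  CaSiO3: 10.11 × 0.003000 = 0.03033 lb
  Zinc oxide: 4.667 × 0.002000 = 0.009334 lb
Total LOI = 4.041 lb
Glass = batch − LOI = 97.58 − 4.041 = 93.54 lb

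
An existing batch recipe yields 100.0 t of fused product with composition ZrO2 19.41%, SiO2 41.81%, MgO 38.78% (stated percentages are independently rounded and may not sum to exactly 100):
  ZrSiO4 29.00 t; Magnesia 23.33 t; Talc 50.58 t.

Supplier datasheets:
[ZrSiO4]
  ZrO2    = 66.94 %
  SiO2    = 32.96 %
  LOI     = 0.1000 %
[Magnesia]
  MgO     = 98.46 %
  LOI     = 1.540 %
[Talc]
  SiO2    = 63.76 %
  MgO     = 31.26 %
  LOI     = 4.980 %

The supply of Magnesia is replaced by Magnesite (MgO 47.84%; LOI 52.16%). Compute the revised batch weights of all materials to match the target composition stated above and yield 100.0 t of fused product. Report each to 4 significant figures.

Revised batch per 100.0 t fused product:
  ZrSiO4: 29.00 t
  Magnesite: 48.01 t
  Talc: 50.58 t
Total batch = 127.6 t; LOI loss = 27.59 t

Mid-chain values are shown, rounded to 4 significant figures, in the working; the whole derivation carries full float precision from start to finish; each reported number is rounded once only. All derived quantities, including yield, LOI, three oxide percentages, net glass mass, the totals, are carried using the weight values on 100.0 t of glass in full precision, as written in question or answer.
Target oxide masses per 100.0 t fused product:
  ZrO2: 19.41% × 100.0 = 19.41 t
  SiO2: 41.81% × 100.0 = 41.81 t
  MgO: 38.78% × 100.0 = 38.78 t
Mass-balance tally per oxide given the weights on record, versus the basis set out (every target is met by its sum modulo rounding of the values):
  ZrO2: 29.00·0.6694 = 19.41 t (target 19.41 t)
  SiO2: 29.00·0.3296 + 50.58·0.6376 = 41.81 t (target 41.81 t)
  MgO: 48.01·0.4784 + 50.58·0.3126 = 38.78 t (target 38.78 t)
Glass mass check: total charge less LOI = 100.0 t (per-oxide target masses sum to 100.0 t; versus the stated basis of 100.0 t — any gap is answer rounding).
Whole-batch sum: Σ batch = 127.6 t; LOI removed, Σ of batch·LOI: 27.59 t; yield = glass ÷ total batch = 78.38%.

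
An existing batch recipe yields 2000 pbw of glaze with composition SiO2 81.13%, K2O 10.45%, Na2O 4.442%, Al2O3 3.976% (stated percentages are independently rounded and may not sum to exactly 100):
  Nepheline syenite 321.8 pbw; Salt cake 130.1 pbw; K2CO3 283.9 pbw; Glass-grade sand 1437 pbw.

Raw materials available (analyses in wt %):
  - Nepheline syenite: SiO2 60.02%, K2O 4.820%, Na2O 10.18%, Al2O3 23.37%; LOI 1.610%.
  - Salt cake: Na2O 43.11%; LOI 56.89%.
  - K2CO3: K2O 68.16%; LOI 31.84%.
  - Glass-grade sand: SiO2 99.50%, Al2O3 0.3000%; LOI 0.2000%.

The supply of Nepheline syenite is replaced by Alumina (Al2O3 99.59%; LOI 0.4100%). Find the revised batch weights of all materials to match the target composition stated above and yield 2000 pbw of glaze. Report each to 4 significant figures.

Revised batch per 2000 pbw glaze:
  Alumina: 74.93 pbw
  Salt cake: 206.1 pbw
  K2CO3: 306.6 pbw
  Glass-grade sand: 1631 pbw
Total batch = 2219 pbw; LOI loss = 218.4 pbw

Each numeric step keeps exact precision in every operation — values along the way are printed with 4-significant-digit rounding in the printout — every reported figure takes a single rounding — all derived quantities, which include net glass mass, ignition loss, the four compositions, totals, yield, are carried in full float precision, precisely as stated by the question or the answer, from the batch weights on 2000 pbw of glass.
Oxide-by-oxide targets in 2000 pbw glaze:
  SiO2: 81.13% × 2000 = 1623 pbw
  K2O: 10.45% × 2000 = 209.0 pbw
  Na2O: 4.442% × 2000 = 88.84 pbw
  Al2O3: 3.976% × 2000 = 79.52 pbw
Balance tally, oxide-wise, per the reported batch figures, on the stated basis (sum by sum, the targets are met once rounding is allowed for):
  SiO2: 1631·0.9950 = 1623 pbw (target 1623 pbw)
  K2O: 306.6·0.6816 = 209.0 pbw (target 209.0 pbw)
  Na2O: 206.1·0.4311 = 88.85 pbw (target 88.84 pbw)
  Al2O3: 74.93·0.9959 + 1631·0.003000 = 79.52 pbw (target 79.52 pbw)
Glass-mass bookkeeping: batch Σ − ignition loss = 2000 pbw (per-oxide target masses sum to 2000 pbw; against the stated basis, 2000 pbw — rounding explains the deltas).
Total batch = Σ batch = 2219 pbw; LOI removed, Σ of batch·LOI: 218.4 pbw; glass ÷ batch gives a yield of 90.15%.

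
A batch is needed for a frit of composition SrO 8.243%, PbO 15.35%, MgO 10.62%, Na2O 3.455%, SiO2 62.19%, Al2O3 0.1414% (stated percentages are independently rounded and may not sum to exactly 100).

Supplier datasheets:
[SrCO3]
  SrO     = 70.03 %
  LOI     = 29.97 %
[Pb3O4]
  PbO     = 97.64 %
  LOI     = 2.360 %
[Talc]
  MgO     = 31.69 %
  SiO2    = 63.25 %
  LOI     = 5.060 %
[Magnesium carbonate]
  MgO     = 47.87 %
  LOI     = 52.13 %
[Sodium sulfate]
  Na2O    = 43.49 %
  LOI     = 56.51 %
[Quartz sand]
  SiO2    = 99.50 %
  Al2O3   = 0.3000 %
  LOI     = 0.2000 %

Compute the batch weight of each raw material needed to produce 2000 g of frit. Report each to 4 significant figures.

Batch per 2000 g frit:
  SrCO3: 235.4 g
  Pb3O4: 314.4 g
  Talc: 483.6 g
  Magnesium carbonate: 123.6 g
  Sodium sulfate: 158.9 g
  Quartz sand: 942.7 g
Total batch = 2259 g; LOI loss = 258.6 g; yield = 88.55%

Working values are displayed with 4-significant-figure rounding on the page. All arithmetic holds full float precision through every step; a single rounding produces each reported figure; the derived quantities (net glass mass, totals, the six compositions, ignition loss, yield) are carried at exact precision from the weighed amounts at 2000 g of glass, exactly as printed in question or answer.
The oxide mass targets at 2000 g frit:
  SrO: 8.243% × 2000 = 164.9 g
  PbO: 15.35% × 2000 = 307.0 g
  MgO: 10.62% × 2000 = 212.4 g
  Na2O: 3.455% × 2000 = 69.10 g
  SiO2: 62.19% × 2000 = 1244 g
  Al2O3: 0.1414% × 2000 = 2.828 g
A balance pass over the oxides, from the weights as reported, at the basis given (target by target, the sums agree net of answer rounding effects):
  SrO: 235.4·0.7003 = 164.9 g (target 164.9 g)
  PbO: 314.4·0.9764 = 307.0 g (target 307.0 g)
  MgO: 483.6·0.3169 + 123.6·0.4787 = 212.4 g (target 212.4 g)
  Na2O: 158.9·0.4349 = 69.11 g (target 69.10 g)
  SiO2: 483.6·0.6325 + 942.7·0.9950 = 1244 g (target 1244 g)
  Al2O3: 942.7·0.003000 = 2.828 g (target 2.828 g)
Glass-mass bookkeeping: Σ batch − LOI loss = 2000 g (summing oxide targets gives 2000 g; against the stated basis, 2000 g — gaps are rounding artifacts).
Adding the batch up: Σ batch = 2259 g; LOI removed, Σ of batch·LOI: 258.6 g; the yield ratio, glass ÷ batch: 88.55%.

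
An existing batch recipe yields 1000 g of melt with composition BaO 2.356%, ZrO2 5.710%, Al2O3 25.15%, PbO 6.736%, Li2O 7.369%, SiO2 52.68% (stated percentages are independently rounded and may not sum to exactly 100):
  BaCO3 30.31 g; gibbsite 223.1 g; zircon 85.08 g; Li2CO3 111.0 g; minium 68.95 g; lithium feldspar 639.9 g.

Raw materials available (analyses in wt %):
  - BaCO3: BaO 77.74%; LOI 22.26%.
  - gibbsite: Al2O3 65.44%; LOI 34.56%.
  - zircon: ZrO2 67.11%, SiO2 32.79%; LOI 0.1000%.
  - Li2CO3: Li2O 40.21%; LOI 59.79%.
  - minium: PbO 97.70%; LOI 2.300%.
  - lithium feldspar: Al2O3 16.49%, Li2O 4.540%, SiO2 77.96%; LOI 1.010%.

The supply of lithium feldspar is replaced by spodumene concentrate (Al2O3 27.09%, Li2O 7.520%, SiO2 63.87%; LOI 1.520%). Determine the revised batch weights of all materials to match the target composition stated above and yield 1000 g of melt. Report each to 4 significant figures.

All arithmetic maintains full precision all the way through. Mid-chain values are shown, rounded to 4 significant figures, as written. Each reported number is rounded once only. Derived quantities (ignition loss, net glass mass, yield, totals, the six compositions) are carried starting from the weights per 1000 g of glass at exact precision as they appear in question or answer.
Target oxide masses per 1000 g melt:
  BaO: 2.356% × 1000 = 23.56 g
  ZrO2: 5.710% × 1000 = 57.10 g
  Al2O3: 25.15% × 1000 = 251.5 g
  PbO: 6.736% × 1000 = 67.36 g
  Li2O: 7.369% × 1000 = 73.69 g
  SiO2: 52.68% × 1000 = 526.8 g
Mass-balance tally per oxide using the reported weights, for the quoted basis mass (each sum matches its target mass within answer rounding):
  BaO: 30.31·0.7774 = 23.56 g (target 23.56 g)
  ZrO2: 85.08·0.6711 = 57.10 g (target 57.10 g)
  Al2O3: 60.96·0.6544 + 781.1·0.2709 = 251.5 g (target 251.5 g)
  PbO: 68.95·0.9770 = 67.36 g (target 67.36 g)
  Li2O: 37.18·0.4021 + 781.1·0.07520 = 73.69 g (target 73.69 g)
  SiO2: 85.08·0.3279 + 781.1·0.6387 = 526.8 g (target 526.8 g)
Consistency of the glass mass: total charge less LOI = 1000 g (the Σ of target masses is 1000 g; stated basis 1000 g — a pure rounding effect).
Batch total: Σ batch = 1064 g; Σ batch·LOI gives LOI loss = 63.59 g; yield: glass divided by total = 94.02%.

Revised batch per 1000 g melt:
  BaCO3: 30.31 g
  gibbsite: 60.96 g
  zircon: 85.08 g
  Li2CO3: 37.18 g
  minium: 68.95 g
  spodumene concentrate: 781.1 g
Total batch = 1064 g; LOI loss = 63.59 g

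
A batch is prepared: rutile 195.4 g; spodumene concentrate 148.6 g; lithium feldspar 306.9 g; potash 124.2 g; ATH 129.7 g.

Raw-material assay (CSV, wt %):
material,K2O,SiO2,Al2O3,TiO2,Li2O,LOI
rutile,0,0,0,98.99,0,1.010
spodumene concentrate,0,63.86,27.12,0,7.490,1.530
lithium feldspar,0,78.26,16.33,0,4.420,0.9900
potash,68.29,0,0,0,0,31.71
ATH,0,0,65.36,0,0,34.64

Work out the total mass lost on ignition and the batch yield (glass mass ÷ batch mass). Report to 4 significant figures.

All internal work holds exact precision at every stage. Working values are shown, rounded to 4 significant figures, between the steps — each reported result takes a single rounding. The derived quantities (LOI, five oxide percentages, totals, yield, glass mass) are recomputed at exact precision using the weight values per 813.2 g of glass, precisely as stated by problem or answer.
Per-material ignition loss:
  rutile: 195.4 × 0.01010 = 1.974 g
  spodumene concentrate: 148.6 × 0.01530 = 2.274 g
  lithium feldspar: 306.9 × 0.009900 = 3.038 g
  potash: 124.2 × 0.3171 = 39.38 g
  ATH: 129.7 × 0.3464 = 44.93 g
Total LOI = 91.60 g
Glass = batch − LOI = 904.8 − 91.60 = 813.2 g

LOI loss = 91.60 g; glass = 813.2 g; yield = 89.88%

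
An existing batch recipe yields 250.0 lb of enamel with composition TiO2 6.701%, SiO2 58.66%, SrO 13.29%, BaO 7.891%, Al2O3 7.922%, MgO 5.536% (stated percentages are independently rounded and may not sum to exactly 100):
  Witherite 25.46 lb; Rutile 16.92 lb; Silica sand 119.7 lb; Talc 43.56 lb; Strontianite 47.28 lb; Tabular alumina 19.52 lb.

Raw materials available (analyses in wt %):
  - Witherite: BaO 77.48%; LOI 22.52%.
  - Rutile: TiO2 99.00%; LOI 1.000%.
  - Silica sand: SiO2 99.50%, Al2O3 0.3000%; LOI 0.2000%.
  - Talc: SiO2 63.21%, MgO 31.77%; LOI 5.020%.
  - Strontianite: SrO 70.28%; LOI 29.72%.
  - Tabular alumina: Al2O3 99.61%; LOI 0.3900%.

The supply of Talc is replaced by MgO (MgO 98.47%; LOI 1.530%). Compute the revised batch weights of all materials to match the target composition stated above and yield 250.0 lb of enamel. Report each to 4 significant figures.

Revised batch per 250.0 lb enamel:
  Witherite: 25.46 lb
  Rutile: 16.92 lb
  Silica sand: 147.4 lb
  MgO: 14.06 lb
  Strontianite: 47.28 lb
  Tabular alumina: 19.44 lb
Total batch = 270.6 lb; LOI loss = 20.54 lb

The whole derivation carries exact precision in every operation. Intermediates are shown with 4-significant-digit rounding in the working; every reported result takes just one rounding — all derived quantities, which include the six compositions, ignition loss, yield, net glass mass, totals, are carried at exact precision, as written in the problem or the answer, from the weighed amounts on 250.0 lb of glass.
The oxide mass targets at 250.0 lb enamel:
  TiO2: 6.701% × 250.0 = 16.75 lb
  SiO2: 58.66% × 250.0 = 146.6 lb
  SrO: 13.29% × 250.0 = 33.22 lb
  BaO: 7.891% × 250.0 = 19.73 lb
  Al2O3: 7.922% × 250.0 = 19.80 lb
  MgO: 5.536% × 250.0 = 13.84 lb
Per-oxide balance check per the reported batch figures, for the quoted basis mass (every target is met by its sum once rounding is allowed for):
  TiO2: 16.92·0.9900 = 16.75 lb (target 16.75 lb)
  SiO2: 147.4·0.9950 = 146.7 lb (target 146.6 lb)
  SrO: 47.28·0.7028 = 33.23 lb (target 33.22 lb)
  BaO: 25.46·0.7748 = 19.73 lb (target 19.73 lb)
  Al2O3: 147.4·0.003000 + 19.44·0.9961 = 19.81 lb (target 19.80 lb)
  MgO: 14.06·0.9847 = 13.84 lb (target 13.84 lb)
Mass balance on the glass: total charge less LOI = 250.0 lb (the Σ of target masses is 250.0 lb; the stated basis being 250.0 lb — deltas are rounding alone).
Adding the batch up: Σ batch = 270.6 lb; Σ batch·LOI gives LOI loss = 20.54 lb; yield, glass over the total, = 92.41%.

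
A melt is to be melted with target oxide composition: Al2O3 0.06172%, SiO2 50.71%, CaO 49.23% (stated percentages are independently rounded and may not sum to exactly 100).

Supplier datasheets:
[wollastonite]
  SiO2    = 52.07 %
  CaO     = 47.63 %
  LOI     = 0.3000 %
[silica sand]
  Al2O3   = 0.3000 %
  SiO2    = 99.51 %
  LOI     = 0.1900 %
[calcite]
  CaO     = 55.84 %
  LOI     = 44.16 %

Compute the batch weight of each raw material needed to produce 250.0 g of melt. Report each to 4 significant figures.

Batch per 250.0 g melt:
  wollastonite: 145.2 g
  silica sand: 51.43 g
  calcite: 96.57 g
Total batch = 293.2 g; LOI loss = 43.18 g; yield = 85.27%

The working math maintains exact precision throughout — intermediates are printed, with 4-significant-digit rounding, between the steps. Every reported result sees exactly one rounding. Derived quantities (glass mass, three oxide percentages, the yield, the totals, ignition loss) are recomputed starting from the weights on 250.0 g of glass at full precision, as quoted within either problem or answer.
Oxide-by-oxide targets in 250.0 g melt:
  Al2O3: 0.06172% × 250.0 = 0.1543 g
  SiO2: 50.71% × 250.0 = 126.8 g
  CaO: 49.23% × 250.0 = 123.1 g
A balance pass over the oxides, with the batch weights as given, against the basis in use (target by target, the sums agree once rounding is allowed for):
  Al2O3: 51.43·0.003000 = 0.1543 g (target 0.1543 g)
  SiO2: 145.2·0.5207 + 51.43·0.9951 = 126.8 g (target 126.8 g)
  CaO: 145.2·0.4763 + 96.57·0.5584 = 123.1 g (target 123.1 g)
Consistency of the glass mass: total batch − LOI = 250.0 g (the Σ of target masses is 250.0 g; the stated basis being 250.0 g — differing by rounding only).
Adding the batch up: Σ batch = 293.2 g; LOI loss = Σ batch·LOI = 43.18 g; the yield ratio, glass ÷ batch: 85.27%.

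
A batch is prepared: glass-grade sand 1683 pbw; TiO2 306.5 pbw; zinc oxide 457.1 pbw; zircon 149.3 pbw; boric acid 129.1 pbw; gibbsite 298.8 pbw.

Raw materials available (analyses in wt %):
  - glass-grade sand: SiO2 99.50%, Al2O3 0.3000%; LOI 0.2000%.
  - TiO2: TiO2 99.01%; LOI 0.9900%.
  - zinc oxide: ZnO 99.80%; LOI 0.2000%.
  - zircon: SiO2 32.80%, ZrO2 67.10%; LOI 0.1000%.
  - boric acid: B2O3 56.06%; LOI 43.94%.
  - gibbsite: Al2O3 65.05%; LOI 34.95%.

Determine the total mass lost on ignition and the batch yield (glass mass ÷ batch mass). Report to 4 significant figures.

LOI loss = 168.6 pbw; glass = 2855 pbw; yield = 94.42%

Each numeric step keeps full float precision from start to finish — values along the way are shown (rounded to four significant figures) alongside each step; every reported result is rounded once only. The derived quantities (LOI, yield, glass mass, the six compositions, totals) are recomputed at exact precision from the batch weights on 2855 pbw of glass as set out in question or answer.
Ignition loss by material:
  glass-grade sand: 1683 × 0.002000 = 3.366 pbw
  TiO2: 306.5 × 0.009900 = 3.034 pbw
  zinc oxide: 457.1 × 0.002000 = 0.9142 pbw
  zircon: 149.3 × 0.001000 = 0.1493 pbw
  boric acid: 129.1 × 0.4394 = 56.73 pbw
  gibbsite: 298.8 × 0.3495 = 104.4 pbw
Total LOI = 168.6 pbw
Glass = batch − LOI = 3024 − 168.6 = 2855 pbw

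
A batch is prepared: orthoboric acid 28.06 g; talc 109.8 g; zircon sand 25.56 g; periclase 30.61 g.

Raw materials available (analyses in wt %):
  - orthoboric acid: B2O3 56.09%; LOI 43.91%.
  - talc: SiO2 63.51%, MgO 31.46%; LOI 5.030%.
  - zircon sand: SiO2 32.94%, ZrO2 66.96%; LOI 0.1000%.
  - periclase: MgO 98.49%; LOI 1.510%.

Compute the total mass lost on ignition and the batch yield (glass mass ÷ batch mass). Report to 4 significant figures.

LOI loss = 18.33 g; glass = 175.7 g; yield = 90.55%

Working values appear (rounded to 4 significant digits) in the working; the working math maintains exact precision throughout. Exactly one rounding is applied to each reported figure — the derived quantities (LOI, glass mass, yield, the four compositions, the totals) are recomputed starting from the weights for 175.7 g of glass at full precision precisely as stated by the problem or answer text.
Each material's LOI contribution:
  orthoboric acid: 28.06 × 0.4391 = 12.32 g
  talc: 109.8 × 0.05030 = 5.523 g
  zircon sand: 25.56 × 0.001000 = 0.02556 g
  periclase: 30.61 × 0.01510 = 0.4622 g
Total LOI = 18.33 g
Glass = batch − LOI = 194.0 − 18.33 = 175.7 g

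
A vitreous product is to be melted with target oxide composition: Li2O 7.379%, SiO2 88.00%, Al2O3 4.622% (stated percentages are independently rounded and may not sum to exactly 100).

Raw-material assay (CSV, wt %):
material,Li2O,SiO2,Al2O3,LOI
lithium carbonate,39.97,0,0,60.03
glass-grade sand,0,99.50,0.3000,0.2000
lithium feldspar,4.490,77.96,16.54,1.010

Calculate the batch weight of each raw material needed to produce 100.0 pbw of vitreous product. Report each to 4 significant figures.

The intermediate values are shown rounded off to 4 significant figures in the working — every computation maintains exact precision end to end; each reported value takes just one rounding; derived quantities are carried starting from the weights per 100.0 pbw of glass in exact precision (the totals, the yield, LOI, the three compositions, glass mass), precisely as stated by the problem or the answer.
Oxide mass targets, per 100.0 pbw vitreous product:
  Li2O: 7.379% × 100.0 = 7.379 pbw
  SiO2: 88.00% × 100.0 = 88.00 pbw
  Al2O3: 4.622% × 100.0 = 4.622 pbw
Sums-versus-targets review given the weights on record, versus the basis set out (delivered sums recover each target up to rounding of the answer):
  Li2O: 15.46·0.3997 + 26.72·0.04490 = 7.379 pbw (target 7.379 pbw)
  SiO2: 67.51·0.9950 + 26.72·0.7796 = 88.00 pbw (target 88.00 pbw)
  Al2O3: 67.51·0.003000 + 26.72·0.1654 = 4.622 pbw (target 4.622 pbw)
Glass-mass bookkeeping: net batch after ignition = 100.0 pbw (summing oxide targets gives 100.0 pbw; basis as stated: 100.0 pbw — a pure rounding effect).
Whole-batch sum: Σ batch = 109.7 pbw; Σ batch·LOI gives LOI loss = 9.686 pbw; the yield ratio, glass ÷ batch: 91.17%.

Batch per 100.0 pbw vitreous product:
  lithium carbonate: 15.46 pbw
  glass-grade sand: 67.51 pbw
  lithium feldspar: 26.72 pbw
Total batch = 109.7 pbw; LOI loss = 9.686 pbw; yield = 91.17%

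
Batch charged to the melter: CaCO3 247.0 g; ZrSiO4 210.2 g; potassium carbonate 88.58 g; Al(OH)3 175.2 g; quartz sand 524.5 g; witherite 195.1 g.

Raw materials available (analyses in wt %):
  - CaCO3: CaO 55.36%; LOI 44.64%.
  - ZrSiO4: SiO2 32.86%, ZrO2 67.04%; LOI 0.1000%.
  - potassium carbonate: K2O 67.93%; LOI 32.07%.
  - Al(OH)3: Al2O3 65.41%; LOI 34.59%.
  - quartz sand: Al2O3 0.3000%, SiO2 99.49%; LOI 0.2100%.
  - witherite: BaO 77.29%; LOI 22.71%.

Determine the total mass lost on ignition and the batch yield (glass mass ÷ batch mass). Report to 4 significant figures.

Intermediates are displayed, with 4-significant-figure rounding, when written out. All arithmetic carries full float precision at each step — each reported number takes just one rounding — derived quantities are rebuilt using the weight values at 1196 g of glass at exact precision (net glass mass, the six compositions, the totals, the yield, LOI) exactly as shown in problem or answer.
Material-by-material LOI:
  CaCO3: 247.0 × 0.4464 = 110.3 g
  ZrSiO4: 210.2 × 0.001000 = 0.2102 g
  potassium carbonate: 88.58 × 0.3207 = 28.41 g
  Al(OH)3: 175.2 × 0.3459 = 60.60 g
  quartz sand: 524.5 × 0.002100 = 1.101 g
  witherite: 195.1 × 0.2271 = 44.31 g
Total LOI = 244.9 g
Glass = batch − LOI = 1441 − 244.9 = 1196 g

LOI loss = 244.9 g; glass = 1196 g; yield = 83.00%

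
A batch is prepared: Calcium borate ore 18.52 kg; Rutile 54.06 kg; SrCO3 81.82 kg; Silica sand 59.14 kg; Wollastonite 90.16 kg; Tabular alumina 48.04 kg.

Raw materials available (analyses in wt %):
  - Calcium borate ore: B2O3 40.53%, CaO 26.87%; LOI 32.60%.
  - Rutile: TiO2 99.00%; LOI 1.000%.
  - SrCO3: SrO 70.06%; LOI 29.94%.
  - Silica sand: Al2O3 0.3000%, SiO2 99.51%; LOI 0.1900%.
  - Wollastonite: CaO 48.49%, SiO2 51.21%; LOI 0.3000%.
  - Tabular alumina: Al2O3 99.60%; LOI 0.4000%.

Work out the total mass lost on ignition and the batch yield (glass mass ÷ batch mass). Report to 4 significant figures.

LOI loss = 31.65 kg; glass = 320.1 kg; yield = 91.00%

Rounding to 4 significant digits governs every mid-chain value as printed; all internal work maintains full precision end to end — a single rounding finalizes every reported result. The derived quantities are computed at full precision (six oxide percentages, glass mass, the totals, LOI, the yield) starting from the weights at 320.1 kg of glass exactly as printed in the problem or answer text.
Ignition loss by material:
  Calcium borate ore: 18.52 × 0.3260 = 6.038 kg
  Rutile: 54.06 × 0.01000 = 0.5406 kg
  SrCO3: 81.82 × 0.2994 = 24.50 kg
  Silica sand: 59.14 × 0.001900 = 0.1124 kg
  Wollastonite: 90.16 × 0.003000 = 0.2705 kg
  Tabular alumina: 48.04 × 0.004000 = 0.1922 kg
Total LOI = 31.65 kg
Glass = batch − LOI = 351.7 − 31.65 = 320.1 kg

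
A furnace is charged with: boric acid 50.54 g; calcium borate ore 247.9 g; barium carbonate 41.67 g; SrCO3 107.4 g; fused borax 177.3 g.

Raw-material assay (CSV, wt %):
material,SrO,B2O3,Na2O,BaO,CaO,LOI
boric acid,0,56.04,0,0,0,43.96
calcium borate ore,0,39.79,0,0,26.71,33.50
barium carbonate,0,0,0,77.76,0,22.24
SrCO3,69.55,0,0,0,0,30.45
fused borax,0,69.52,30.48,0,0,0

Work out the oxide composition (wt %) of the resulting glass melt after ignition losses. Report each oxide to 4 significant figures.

Intermediates are shown with 4-significant-digit rounding in the printout; all internal work maintains full float precision at each step. Each reported figure carries a single rounding — the derived quantities are re-derived in exact precision (the five compositions, the yield, the totals, net glass mass, ignition loss) starting from the weights at 477.6 g of glass, precisely as stated by question or answer.
Oxide masses out of the charge:
  SrO: 107.4·0.6955 = 74.70 g
  B2O3: 50.54·0.5604 + 247.9·0.3979 + 177.3·0.6952 = 250.2 g
  Na2O: 177.3·0.3048 = 54.04 g
  BaO: 41.67·0.7776 = 32.40 g
  CaO: 247.9·0.2671 = 66.21 g
LOI: 50.54·0.4396 + 247.9·0.3350 + 41.67·0.2224 + 107.4·0.3045 = 147.2 g
The glass mass, total less LOI, = 624.8 − 147.2 = 477.6 g (matching Σ of the oxides)
each wt % is 100 × oxide ÷ glass

Glass mass = 477.6 g (batch 624.8 − LOI 147.2).
Composition: SrO 15.64%, B2O3 52.39%, Na2O 11.32%, BaO 6.785%, CaO 13.86%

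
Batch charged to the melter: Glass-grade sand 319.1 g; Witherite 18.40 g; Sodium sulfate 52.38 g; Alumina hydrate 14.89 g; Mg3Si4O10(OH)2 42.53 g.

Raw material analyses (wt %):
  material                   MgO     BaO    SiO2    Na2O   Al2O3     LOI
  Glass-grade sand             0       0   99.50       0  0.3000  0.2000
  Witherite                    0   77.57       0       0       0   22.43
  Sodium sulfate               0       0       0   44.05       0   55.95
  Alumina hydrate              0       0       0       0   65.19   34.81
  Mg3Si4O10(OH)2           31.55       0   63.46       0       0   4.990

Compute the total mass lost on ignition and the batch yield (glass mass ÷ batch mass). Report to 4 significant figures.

Mid-chain values are displayed rounded to 4 significant figures within the worked lines; each numeric step keeps full precision at every stage — exactly one rounding lands on every reported result; all derived quantities, including yield, the five compositions, LOI, the totals, glass mass, are re-derived from the weighed amounts per 405.9 g of glass at full float precision, as set out in problem or answer.
Loss on ignition, line by line:
  Glass-grade sand: 319.1 × 0.002000 = 0.6382 g
  Witherite: 18.40 × 0.2243 = 4.127 g
  Sodium sulfate: 52.38 × 0.5595 = 29.31 g
  Alumina hydrate: 14.89 × 0.3481 = 5.183 g
  Mg3Si4O10(OH)2: 42.53 × 0.04990 = 2.122 g
Total LOI = 41.38 g
Glass = batch − LOI = 447.3 − 41.38 = 405.9 g

LOI loss = 41.38 g; glass = 405.9 g; yield = 90.75%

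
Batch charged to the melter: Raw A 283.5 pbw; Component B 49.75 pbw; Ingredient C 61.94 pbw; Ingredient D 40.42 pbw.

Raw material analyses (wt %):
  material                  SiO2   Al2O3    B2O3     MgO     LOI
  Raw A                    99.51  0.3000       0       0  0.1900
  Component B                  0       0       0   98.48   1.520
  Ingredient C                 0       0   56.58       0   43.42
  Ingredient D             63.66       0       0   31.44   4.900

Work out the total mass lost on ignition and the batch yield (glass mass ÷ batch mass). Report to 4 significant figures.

LOI loss = 30.17 pbw; glass = 405.4 pbw; yield = 93.07%

Working values are shown, rounded to four significant digits, in the working. The whole derivation carries full precision in all steps; every reported number is rounded just once. The derived quantities (ignition loss, four oxide percentages, the totals, the yield, glass mass) are recomputed at exact precision using the weight values per 405.4 pbw of glass, as they appear in the question or the answer.
Each material's LOI contribution:
  Raw A: 283.5 × 0.001900 = 0.5386 pbw
  Component B: 49.75 × 0.01520 = 0.7562 pbw
  Ingredient C: 61.94 × 0.4342 = 26.89 pbw
  Ingredient D: 40.42 × 0.04900 = 1.981 pbw
Total LOI = 30.17 pbw
Glass = batch − LOI = 435.6 − 30.17 = 405.4 pbw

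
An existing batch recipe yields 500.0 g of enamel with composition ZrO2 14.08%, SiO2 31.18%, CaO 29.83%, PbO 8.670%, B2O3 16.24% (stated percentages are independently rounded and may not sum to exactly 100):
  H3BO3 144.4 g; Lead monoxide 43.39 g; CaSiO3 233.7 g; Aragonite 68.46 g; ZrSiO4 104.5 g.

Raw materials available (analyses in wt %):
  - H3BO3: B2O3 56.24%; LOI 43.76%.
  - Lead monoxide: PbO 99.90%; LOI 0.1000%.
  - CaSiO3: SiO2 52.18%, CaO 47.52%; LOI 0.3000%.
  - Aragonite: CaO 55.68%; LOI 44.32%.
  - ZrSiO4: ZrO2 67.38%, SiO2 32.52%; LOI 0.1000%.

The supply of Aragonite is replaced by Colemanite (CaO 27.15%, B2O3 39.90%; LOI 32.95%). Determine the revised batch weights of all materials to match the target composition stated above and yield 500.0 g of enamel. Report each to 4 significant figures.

Revised batch per 500.0 g enamel:
  H3BO3: 44.78 g
  Lead monoxide: 43.39 g
  CaSiO3: 233.7 g
  Colemanite: 140.4 g
  ZrSiO4: 104.5 g
Total batch = 566.8 g; LOI loss = 66.71 g

All internal work holds exact precision at all times; in-progress results are printed rounded to 4 significant digits between the steps — every reported figure takes a single rounding — the derived quantities, which include totals, ignition loss, five oxide percentages, net glass mass, the yield, are computed at full float precision, as given in question or answer, from the weighed amounts for 500.0 g of glass.
The oxide mass targets at 500.0 g enamel:
  ZrO2: 14.08% × 500.0 = 70.40 g
  SiO2: 31.18% × 500.0 = 155.9 g
  CaO: 29.83% × 500.0 = 149.2 g
  PbO: 8.670% × 500.0 = 43.35 g
  B2O3: 16.24% × 500.0 = 81.20 g
Per-oxide balance check using the reported weights, per the basis as stated (sums match the target masses modulo rounding of the values):
  ZrO2: 104.5·0.6738 = 70.41 g (target 70.40 g)
  SiO2: 233.7·0.5218 + 104.5·0.3252 = 155.9 g (target 155.9 g)
  CaO: 233.7·0.4752 + 140.4·0.2715 = 149.2 g (target 149.2 g)
  PbO: 43.39·0.9990 = 43.35 g (target 43.35 g)
  B2O3: 44.78·0.5624 + 140.4·0.3990 = 81.20 g (target 81.20 g)
Glass mass check: batch Σ − ignition loss = 500.1 g (summing oxide targets gives 500.0 g; with the basis standing at 500.0 g — any gap is answer rounding).
Summing the batch: Σ batch = 566.8 g; ignition loss, Σ(batch × LOI) = 66.71 g; glass ÷ batch gives a yield of 88.23%.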